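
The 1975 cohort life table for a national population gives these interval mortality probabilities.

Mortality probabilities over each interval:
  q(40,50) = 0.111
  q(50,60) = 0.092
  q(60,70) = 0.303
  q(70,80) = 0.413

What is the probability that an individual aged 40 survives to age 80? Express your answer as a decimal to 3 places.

0.330

P(survive 40→80) = (1 − 0.111) × (1 − 0.092) × (1 − 0.303) × (1 − 0.413).
= 0.889 × 0.908 × 0.697 × 0.587 = 0.330262.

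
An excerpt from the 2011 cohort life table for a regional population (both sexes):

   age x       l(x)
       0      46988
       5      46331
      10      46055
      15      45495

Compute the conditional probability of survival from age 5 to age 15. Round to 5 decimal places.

0.98196

The conditional survival probability is l(15)/l(5) = 45495/46331 = 0.981956.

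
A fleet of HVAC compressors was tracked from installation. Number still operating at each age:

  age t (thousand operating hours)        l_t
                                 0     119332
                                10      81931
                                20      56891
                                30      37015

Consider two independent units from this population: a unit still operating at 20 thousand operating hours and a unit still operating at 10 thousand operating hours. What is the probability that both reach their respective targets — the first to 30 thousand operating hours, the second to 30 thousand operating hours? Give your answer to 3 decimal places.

p₁ = l_30/l_20 = 37015/56891 = 0.650630; p₂ = l_30/l_10 = 37015/81931 = 0.451783.
P(both) = p₁ × p₂ = 0.650630 × 0.451783 = 0.293944.

0.294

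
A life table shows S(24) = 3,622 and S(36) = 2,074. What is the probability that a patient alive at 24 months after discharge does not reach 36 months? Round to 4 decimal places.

P(die before 36 | alive at 24) = 1 − S(36)/S(24) = 1 − 2,074/3,622 = (1,548)/3,622 = 0.427388.

0.4274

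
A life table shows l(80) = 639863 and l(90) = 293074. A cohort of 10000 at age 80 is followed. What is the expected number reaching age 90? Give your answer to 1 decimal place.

4580.3

The relevant probability is 293074/639863 = 0.458026.
Expected number = 10000 × 0.458026 = 4580.3.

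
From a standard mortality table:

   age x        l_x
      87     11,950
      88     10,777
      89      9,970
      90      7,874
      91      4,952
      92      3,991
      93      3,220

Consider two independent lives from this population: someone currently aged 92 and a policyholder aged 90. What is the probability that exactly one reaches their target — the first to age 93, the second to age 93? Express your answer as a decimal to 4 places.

0.5559

p₁ = l_93/l_92 = 3,220/3,991 = 0.806815; p₂ = l_93/l_90 = 3,220/7,874 = 0.408941.
P(exactly one) = p₁(1−p₂) + (1−p₁)p₂ = 0.476875 + 0.079001 = 0.555877.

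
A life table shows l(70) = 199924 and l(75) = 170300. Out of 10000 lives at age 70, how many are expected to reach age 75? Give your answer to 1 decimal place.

The relevant probability is 170300/199924 = 0.851824.
Expected number = 10000 × 0.851824 = 8518.2.

8518.2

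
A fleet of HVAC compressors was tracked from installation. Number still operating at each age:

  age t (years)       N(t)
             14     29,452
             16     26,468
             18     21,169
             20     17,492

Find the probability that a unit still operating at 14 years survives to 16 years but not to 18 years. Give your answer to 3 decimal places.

0.180

This is the probability of reaching 16 but not 18, conditional on being operational at 14: (N(16) − N(18)) / N(14).
= (26,468 − 21,169) / 29,452 = 5,299 / 29,452 = 0.179920.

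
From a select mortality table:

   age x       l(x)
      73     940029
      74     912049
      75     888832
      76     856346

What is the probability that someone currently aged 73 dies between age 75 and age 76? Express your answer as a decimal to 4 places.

This is the probability of reaching 75 but not 76, conditional on being alive at 73: (l(75) − l(76)) / l(73).
= (888832 − 856346) / 940029 = 32486 / 940029 = 0.034559.

0.0346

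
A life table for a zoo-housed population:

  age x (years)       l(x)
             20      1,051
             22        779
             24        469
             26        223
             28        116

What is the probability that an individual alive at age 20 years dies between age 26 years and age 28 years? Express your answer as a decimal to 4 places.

0.1018

This is the probability of reaching 26 but not 28, conditional on being alive at 20: (l(26) − l(28)) / l(20).
= (223 − 116) / 1,051 = 107 / 1,051 = 0.101808.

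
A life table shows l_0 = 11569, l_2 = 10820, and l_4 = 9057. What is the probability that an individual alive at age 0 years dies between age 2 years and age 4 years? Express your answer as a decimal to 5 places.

This is the probability of reaching 2 but not 4, conditional on being alive at 0: (l_2 − l_4) / l_0.
= (10820 − 9057) / 11569 = 1763 / 11569 = 0.152390.

0.15239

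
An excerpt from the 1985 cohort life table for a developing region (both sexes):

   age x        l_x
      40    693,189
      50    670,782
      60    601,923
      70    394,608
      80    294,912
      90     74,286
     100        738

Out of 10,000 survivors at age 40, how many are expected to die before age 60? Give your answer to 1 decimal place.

The relevant probability is 1 − 601,923/693,189 = 0.131661.
Expected number = 10,000 × 0.131661 = 1316.6.

1316.6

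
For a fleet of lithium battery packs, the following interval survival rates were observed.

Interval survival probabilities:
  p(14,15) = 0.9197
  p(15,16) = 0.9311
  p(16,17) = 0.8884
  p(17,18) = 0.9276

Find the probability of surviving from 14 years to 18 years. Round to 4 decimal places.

0.7057

Survival from 14 to 18 is the product of surviving each interval: 0.9197 × 0.9311 × 0.8884 × 0.9276.
= 0.705686.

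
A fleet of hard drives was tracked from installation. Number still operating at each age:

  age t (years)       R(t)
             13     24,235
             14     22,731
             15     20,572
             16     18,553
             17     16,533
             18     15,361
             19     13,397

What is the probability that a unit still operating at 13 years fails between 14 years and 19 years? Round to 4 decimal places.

This is the probability of reaching 14 but not 19, conditional on being operational at 13: (R(14) − R(19)) / R(13).
= (22,731 − 13,397) / 24,235 = 9,334 / 24,235 = 0.385145.

0.3851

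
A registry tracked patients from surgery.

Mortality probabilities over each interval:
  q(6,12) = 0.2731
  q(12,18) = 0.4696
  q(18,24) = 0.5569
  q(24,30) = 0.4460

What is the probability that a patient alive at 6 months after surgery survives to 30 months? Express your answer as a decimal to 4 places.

0.0946

Chaining the interval survival probabilities: (1 − 0.2731) × (1 − 0.4696) × (1 − 0.5569) × (1 − 0.4460).
= 0.7269 × 0.5304 × 0.4431 × 0.5540 = 0.094643.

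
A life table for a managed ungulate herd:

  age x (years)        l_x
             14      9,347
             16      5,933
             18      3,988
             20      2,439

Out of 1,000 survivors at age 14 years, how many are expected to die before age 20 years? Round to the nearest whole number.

The relevant probability is 1 − 2,439/9,347 = 0.739061.
Expected number = 1,000 × 0.739061 = 739.

739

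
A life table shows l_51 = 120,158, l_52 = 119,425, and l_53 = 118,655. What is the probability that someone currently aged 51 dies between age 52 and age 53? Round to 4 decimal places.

0.0064

We want 1|1q51 = (l_52 − l_53)/l_51.
This is the probability of reaching 52 but not 53, conditional on being alive at 51: (l_52 − l_53) / l_51.
= (119,425 − 118,655) / 120,158 = 770 / 120,158 = 0.006408.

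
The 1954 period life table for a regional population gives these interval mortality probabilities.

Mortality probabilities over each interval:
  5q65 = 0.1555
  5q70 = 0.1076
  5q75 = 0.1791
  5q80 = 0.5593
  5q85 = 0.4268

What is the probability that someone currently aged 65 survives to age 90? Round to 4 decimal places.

0.1563

25p65 = (1 − 0.1555) × (1 − 0.1076) × (1 − 0.1791) × (1 − 0.5593) × (1 − 0.4268).
= 0.8445 × 0.8924 × 0.8209 × 0.4407 × 0.5732 = 0.156278.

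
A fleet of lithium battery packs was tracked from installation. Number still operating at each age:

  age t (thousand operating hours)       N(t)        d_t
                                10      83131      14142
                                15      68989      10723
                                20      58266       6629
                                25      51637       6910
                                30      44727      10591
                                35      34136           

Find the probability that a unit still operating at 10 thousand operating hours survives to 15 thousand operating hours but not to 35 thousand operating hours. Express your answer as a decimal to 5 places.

This is the probability of reaching 15 but not 35, conditional on being operational at 10: (N(15) − N(35)) / N(10).
= (68989 − 34136) / 83131 = 34853 / 83131 = 0.419254.

0.41925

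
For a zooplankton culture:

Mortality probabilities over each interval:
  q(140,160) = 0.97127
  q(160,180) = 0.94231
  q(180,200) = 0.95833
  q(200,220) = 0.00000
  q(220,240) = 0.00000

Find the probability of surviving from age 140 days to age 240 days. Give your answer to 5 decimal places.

P(survive 140→240) = (1 − 0.97127) × (1 − 0.94231) × (1 − 0.95833) × (1 − 0.00000) × (1 − 0.00000).
= 0.02873 × 0.05769 × 0.04167 × 1.00000 × 1.00000 = 0.000069.

0.00007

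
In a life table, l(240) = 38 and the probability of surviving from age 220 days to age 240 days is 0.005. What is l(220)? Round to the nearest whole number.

l(220) = l(240) / p = 38 / 0.005 = 7600.

7600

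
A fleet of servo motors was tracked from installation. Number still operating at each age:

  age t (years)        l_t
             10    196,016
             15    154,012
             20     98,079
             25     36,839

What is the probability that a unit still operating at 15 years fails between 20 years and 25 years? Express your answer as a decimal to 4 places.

This is the probability of reaching 20 but not 25, conditional on being operational at 15: (l_20 − l_25) / l_15.
= (98,079 − 36,839) / 154,012 = 61,240 / 154,012 = 0.397631.

0.3976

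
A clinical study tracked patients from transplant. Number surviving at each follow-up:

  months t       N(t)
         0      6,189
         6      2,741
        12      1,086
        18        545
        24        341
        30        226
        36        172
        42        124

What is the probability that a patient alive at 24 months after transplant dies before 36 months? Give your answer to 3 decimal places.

0.496

P(die before 36 | alive at 24) = 1 − N(36)/N(24) = 1 − 172/341 = (169)/341 = 0.495601.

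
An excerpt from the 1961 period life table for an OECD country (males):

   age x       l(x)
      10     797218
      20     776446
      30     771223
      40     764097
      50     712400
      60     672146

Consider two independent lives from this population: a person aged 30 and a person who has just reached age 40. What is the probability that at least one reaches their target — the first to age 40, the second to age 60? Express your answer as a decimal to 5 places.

0.99889

p₁ = l(40)/l(30) = 764097/771223 = 0.990760; p₂ = l(60)/l(40) = 672146/764097 = 0.879661.
P(at least one) = 1 − (1−p₁)(1−p₂) = 1 − 0.009240 × 0.120339 = 0.998888.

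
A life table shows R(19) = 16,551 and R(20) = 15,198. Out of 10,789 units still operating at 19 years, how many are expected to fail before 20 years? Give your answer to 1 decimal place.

The relevant probability is 1 − 15,198/16,551 = 0.081747.
Expected number = 10,789 × 0.081747 = 882.0.

882.0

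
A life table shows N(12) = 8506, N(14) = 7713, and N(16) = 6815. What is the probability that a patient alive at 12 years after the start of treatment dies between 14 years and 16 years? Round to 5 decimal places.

0.10557

This is the probability of reaching 14 but not 16, conditional on being alive at 12: (N(14) − N(16)) / N(12).
= (7713 − 6815) / 8506 = 898 / 8506 = 0.105573.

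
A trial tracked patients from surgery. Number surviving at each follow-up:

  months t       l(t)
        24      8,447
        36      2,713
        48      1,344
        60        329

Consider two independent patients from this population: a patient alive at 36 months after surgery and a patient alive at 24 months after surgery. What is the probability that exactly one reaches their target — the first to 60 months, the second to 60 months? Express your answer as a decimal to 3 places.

p₁ = l(60)/l(36) = 329/2,713 = 0.121268; p₂ = l(60)/l(24) = 329/8,447 = 0.038949.
P(exactly one) = p₁(1−p₂) + (1−p₁)p₂ = 0.116545 + 0.034226 = 0.150770.

0.151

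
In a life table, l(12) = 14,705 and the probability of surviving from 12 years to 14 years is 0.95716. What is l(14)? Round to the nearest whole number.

14075

l(14) = l(12) × p = 14,705 × 0.95716 = 14075.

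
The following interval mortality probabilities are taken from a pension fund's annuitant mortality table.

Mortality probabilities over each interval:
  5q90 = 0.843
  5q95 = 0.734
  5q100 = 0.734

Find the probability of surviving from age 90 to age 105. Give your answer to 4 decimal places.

15p90 = (1 − 0.843) × (1 − 0.734) × (1 − 0.734).
= 0.157 × 0.266 × 0.266 = 0.011109.

0.0111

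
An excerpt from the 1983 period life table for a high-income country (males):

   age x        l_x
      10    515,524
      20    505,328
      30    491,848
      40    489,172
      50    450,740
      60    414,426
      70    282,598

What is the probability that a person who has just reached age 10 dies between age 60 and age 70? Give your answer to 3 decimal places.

0.256

We want 50|10q10 = (l_60 − l_70)/l_10.
This is the probability of reaching 60 but not 70, conditional on being alive at 10: (l_60 − l_70) / l_10.
= (414,426 − 282,598) / 515,524 = 131,828 / 515,524 = 0.255717.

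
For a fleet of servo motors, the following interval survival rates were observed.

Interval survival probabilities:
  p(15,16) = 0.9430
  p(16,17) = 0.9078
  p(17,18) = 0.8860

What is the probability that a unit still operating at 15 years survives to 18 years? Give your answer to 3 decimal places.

The overall survival probability is 0.9430 × 0.9078 × 0.8860.
= 0.758465.

0.758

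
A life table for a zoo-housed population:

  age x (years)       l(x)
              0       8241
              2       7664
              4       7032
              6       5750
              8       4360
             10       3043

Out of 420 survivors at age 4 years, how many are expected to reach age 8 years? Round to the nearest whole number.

The relevant probability is 4360/7032 = 0.620023.
Expected number = 420 × 0.620023 = 260.

260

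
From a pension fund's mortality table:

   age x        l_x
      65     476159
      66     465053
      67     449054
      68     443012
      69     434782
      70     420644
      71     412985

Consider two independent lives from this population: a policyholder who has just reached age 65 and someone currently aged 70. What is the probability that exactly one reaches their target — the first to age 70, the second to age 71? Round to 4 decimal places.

p₁ = l_70/l_65 = 420644/476159 = 0.883411; p₂ = l_71/l_70 = 412985/420644 = 0.981792.
P(exactly one) = p₁(1−p₂) + (1−p₁)p₂ = 0.016085 + 0.114466 = 0.130551.

0.1306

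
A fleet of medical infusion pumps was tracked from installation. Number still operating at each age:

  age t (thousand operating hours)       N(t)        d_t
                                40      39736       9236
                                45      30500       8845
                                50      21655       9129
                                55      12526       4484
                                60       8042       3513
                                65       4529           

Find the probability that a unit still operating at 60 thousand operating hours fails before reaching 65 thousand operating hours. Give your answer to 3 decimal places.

0.437

P(fail before 65 | operational at 60) = 1 − N(65)/N(60) = 1 − 4529/8042 = (3513)/8042 = 0.436832.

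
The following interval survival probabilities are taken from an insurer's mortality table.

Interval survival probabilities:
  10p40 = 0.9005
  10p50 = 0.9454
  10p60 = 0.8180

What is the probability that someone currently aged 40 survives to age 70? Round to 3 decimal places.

0.696

30p40 = 0.9005 × 0.9454 × 0.8180.
= 0.696390.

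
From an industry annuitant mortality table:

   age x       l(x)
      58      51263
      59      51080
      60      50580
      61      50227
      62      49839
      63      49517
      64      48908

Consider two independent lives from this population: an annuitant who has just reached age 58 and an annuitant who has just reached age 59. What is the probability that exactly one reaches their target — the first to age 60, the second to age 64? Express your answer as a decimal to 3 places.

0.055

p₁ = l(60)/l(58) = 50580/51263 = 0.986677; p₂ = l(64)/l(59) = 48908/51080 = 0.957478.
P(exactly one) = p₁(1−p₂) + (1−p₁)p₂ = 0.041955 + 0.012756 = 0.054712.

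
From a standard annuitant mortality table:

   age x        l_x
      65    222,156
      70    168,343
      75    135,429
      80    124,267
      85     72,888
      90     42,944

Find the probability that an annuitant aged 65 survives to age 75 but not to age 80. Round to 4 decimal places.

0.0502

We want 10|5q65 = (l_75 − l_80)/l_65.
This is the probability of reaching 75 but not 80, conditional on being alive at 65: (l_75 − l_80) / l_65.
= (135,429 − 124,267) / 222,156 = 11,162 / 222,156 = 0.050244.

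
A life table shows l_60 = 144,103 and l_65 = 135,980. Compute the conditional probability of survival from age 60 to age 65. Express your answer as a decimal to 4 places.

We want 5p60 = l_65/l_60.
The conditional survival probability is l_65/l_60 = 135,980/144,103 = 0.943631.

0.9436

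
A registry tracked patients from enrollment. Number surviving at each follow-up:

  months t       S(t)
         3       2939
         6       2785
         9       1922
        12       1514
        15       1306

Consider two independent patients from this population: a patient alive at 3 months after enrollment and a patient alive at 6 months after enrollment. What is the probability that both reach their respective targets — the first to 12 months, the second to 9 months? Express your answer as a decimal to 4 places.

0.3555

p₁ = S(12)/S(3) = 1514/2939 = 0.515141; p₂ = S(9)/S(6) = 1922/2785 = 0.690126.
P(both) = p₁ × p₂ = 0.515141 × 0.690126 = 0.355512.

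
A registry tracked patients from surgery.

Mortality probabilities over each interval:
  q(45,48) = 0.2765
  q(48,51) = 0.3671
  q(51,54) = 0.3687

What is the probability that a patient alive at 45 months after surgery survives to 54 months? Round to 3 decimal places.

0.289

The overall survival probability is (1 − 0.2765) × (1 − 0.3671) × (1 − 0.3687).
= 0.7235 × 0.6329 × 0.6313 = 0.289074.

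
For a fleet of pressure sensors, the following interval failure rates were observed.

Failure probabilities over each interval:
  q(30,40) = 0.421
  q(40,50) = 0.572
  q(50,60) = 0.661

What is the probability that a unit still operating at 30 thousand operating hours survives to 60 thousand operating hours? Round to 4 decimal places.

0.0840

P(survive 30→60) = (1 − 0.421) × (1 − 0.572) × (1 − 0.661).
= 0.579 × 0.428 × 0.339 = 0.084008.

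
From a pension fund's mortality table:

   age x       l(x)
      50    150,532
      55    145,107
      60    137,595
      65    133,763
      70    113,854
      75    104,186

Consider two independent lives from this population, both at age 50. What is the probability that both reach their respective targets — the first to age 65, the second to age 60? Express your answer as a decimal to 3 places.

p₁ = l(65)/l(50) = 133,763/150,532 = 0.888602; p₂ = l(60)/l(50) = 137,595/150,532 = 0.914058.
P(both) = p₁ × p₂ = 0.888602 × 0.914058 = 0.812234.

0.812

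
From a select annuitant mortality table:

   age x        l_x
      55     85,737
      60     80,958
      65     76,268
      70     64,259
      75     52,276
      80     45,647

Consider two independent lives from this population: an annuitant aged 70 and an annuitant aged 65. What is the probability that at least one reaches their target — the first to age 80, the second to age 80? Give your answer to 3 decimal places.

p₁ = l_80/l_70 = 45,647/64,259 = 0.710360; p₂ = l_80/l_65 = 45,647/76,268 = 0.598508.
P(at least one) = 1 − (1−p₁)(1−p₂) = 1 − 0.289640 × 0.401492 = 0.883712.

0.884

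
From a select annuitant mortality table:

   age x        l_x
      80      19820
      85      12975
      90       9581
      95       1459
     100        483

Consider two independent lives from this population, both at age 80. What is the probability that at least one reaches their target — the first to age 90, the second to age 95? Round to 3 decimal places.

p₁ = l_90/l_80 = 9581/19820 = 0.483401; p₂ = l_95/l_80 = 1459/19820 = 0.073613.
P(at least one) = 1 − (1−p₁)(1−p₂) = 1 − 0.516599 × 0.926387 = 0.521429.

0.521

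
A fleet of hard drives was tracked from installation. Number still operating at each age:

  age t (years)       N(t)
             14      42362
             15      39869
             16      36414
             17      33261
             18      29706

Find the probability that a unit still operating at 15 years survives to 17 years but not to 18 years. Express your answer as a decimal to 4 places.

0.0892

This is the probability of reaching 17 but not 18, conditional on being operational at 15: (N(17) − N(18)) / N(15).
= (33261 − 29706) / 39869 = 3555 / 39869 = 0.089167.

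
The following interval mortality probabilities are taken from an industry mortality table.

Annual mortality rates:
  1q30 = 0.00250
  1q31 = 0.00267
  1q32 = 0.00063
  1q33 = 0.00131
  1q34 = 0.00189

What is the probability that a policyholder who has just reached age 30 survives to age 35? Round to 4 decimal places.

0.9910

Survival from 30 to 35 is the product of surviving each interval: (1 − 0.00250) × (1 − 0.00267) × (1 − 0.00063) × (1 − 0.00131) × (1 − 0.00189).
= 0.99750 × 0.99733 × 0.99937 × 0.99869 × 0.99811 = 0.991031.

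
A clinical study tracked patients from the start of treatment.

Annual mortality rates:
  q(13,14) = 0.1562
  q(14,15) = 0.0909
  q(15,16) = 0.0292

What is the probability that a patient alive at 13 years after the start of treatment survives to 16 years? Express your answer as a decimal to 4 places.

0.7447

Chaining the interval survival probabilities: (1 − 0.1562) × (1 − 0.0909) × (1 − 0.0292).
= 0.8438 × 0.9091 × 0.9708 = 0.744699.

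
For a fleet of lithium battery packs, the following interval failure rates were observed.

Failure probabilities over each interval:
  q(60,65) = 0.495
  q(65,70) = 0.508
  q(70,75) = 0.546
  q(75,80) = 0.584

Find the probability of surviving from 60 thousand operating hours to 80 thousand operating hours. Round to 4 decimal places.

0.0469

The overall survival probability is (1 − 0.495) × (1 − 0.508) × (1 − 0.546) × (1 − 0.584).
= 0.505 × 0.492 × 0.454 × 0.416 = 0.046925.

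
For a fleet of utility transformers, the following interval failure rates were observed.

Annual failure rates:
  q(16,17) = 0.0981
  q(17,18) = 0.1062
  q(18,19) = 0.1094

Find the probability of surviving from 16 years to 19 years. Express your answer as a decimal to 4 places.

0.7179

Chaining the interval survival probabilities: (1 − 0.0981) × (1 − 0.1062) × (1 − 0.1094).
= 0.9019 × 0.8938 × 0.8906 = 0.717929.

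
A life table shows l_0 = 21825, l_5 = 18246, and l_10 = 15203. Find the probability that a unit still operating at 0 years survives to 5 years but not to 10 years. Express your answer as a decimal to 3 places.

This is the probability of reaching 5 but not 10, conditional on being operational at 0: (l_5 − l_10) / l_0.
= (18246 − 15203) / 21825 = 3043 / 21825 = 0.139427.

0.139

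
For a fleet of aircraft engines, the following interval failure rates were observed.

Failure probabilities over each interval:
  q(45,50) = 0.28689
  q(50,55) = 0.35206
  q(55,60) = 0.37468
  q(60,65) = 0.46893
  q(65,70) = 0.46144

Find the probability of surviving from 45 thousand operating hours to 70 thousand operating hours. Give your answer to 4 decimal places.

0.0826

Survival from 45 to 70 is the product of surviving each interval: (1 − 0.28689) × (1 − 0.35206) × (1 − 0.37468) × (1 − 0.46893) × (1 − 0.46144).
= 0.71311 × 0.64794 × 0.62532 × 0.53107 × 0.53856 = 0.082638.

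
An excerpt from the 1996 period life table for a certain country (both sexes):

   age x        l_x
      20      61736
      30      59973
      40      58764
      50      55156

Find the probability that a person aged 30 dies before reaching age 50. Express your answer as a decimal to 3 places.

0.080

P(die before 50 | alive at 30) = 1 − l_50/l_30 = 1 − 55156/59973 = (4817)/59973 = 0.080319.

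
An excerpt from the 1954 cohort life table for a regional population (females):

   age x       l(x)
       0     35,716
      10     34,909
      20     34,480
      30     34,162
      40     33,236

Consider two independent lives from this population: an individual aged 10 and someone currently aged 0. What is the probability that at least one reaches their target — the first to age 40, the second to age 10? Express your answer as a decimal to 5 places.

p₁ = l(40)/l(10) = 33,236/34,909 = 0.952075; p₂ = l(10)/l(0) = 34,909/35,716 = 0.977405.
P(at least one) = 1 − (1−p₁)(1−p₂) = 1 − 0.047925 × 0.022595 = 0.998917.

0.99892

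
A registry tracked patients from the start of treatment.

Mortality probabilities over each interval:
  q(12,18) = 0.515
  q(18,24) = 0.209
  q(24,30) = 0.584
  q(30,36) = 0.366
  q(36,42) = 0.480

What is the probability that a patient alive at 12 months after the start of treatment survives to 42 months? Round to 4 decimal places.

The overall survival probability is (1 − 0.515) × (1 − 0.209) × (1 − 0.584) × (1 − 0.366) × (1 − 0.480).
= 0.485 × 0.791 × 0.416 × 0.634 × 0.520 = 0.052614.

0.0526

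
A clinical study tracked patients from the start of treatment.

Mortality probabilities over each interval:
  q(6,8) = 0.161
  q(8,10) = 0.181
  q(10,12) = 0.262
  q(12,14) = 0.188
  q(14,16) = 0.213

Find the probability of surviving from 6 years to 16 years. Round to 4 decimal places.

0.3241

Chaining the interval survival probabilities: (1 − 0.161) × (1 − 0.181) × (1 − 0.262) × (1 − 0.188) × (1 − 0.213).
= 0.839 × 0.819 × 0.738 × 0.812 × 0.787 = 0.324066.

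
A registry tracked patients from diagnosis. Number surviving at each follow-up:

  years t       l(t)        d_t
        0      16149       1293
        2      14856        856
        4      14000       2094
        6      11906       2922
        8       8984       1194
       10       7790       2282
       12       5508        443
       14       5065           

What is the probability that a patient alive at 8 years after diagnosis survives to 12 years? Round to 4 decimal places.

0.6131

The conditional survival probability is l(12)/l(8) = 5508/8984 = 0.613090.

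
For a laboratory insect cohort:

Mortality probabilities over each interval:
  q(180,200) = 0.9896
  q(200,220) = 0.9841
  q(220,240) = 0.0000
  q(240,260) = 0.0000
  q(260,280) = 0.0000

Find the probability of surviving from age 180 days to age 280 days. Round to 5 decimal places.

0.00017

P(survive 180→280) = (1 − 0.9896) × (1 − 0.9841) × (1 − 0.0000) × (1 − 0.0000) × (1 − 0.0000).
= 0.0104 × 0.0159 × 1.0000 × 1.0000 × 1.0000 = 0.000165.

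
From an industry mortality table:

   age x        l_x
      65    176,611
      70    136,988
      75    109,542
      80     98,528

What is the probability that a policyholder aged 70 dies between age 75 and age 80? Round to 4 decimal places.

0.0804

This is the probability of reaching 75 but not 80, conditional on being alive at 70: (l_75 − l_80) / l_70.
= (109,542 − 98,528) / 136,988 = 11,014 / 136,988 = 0.080401.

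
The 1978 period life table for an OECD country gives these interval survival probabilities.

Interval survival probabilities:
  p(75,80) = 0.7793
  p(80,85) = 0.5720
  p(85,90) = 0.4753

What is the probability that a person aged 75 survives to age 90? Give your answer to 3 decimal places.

Survival from 75 to 90 is the product of surviving each interval: 0.7793 × 0.5720 × 0.4753.
= 0.211870.

0.212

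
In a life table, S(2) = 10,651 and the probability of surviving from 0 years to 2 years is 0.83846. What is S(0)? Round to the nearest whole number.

12703

S(0) = S(2) / p = 10,651 / 0.83846 = 12703.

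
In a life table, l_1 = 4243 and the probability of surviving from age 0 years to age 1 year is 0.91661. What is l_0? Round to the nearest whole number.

l_0 = l_1 / p = 4243 / 0.91661 = 4629.

4629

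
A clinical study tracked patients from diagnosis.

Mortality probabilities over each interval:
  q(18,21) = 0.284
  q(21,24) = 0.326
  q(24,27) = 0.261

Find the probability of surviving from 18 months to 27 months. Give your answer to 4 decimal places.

Survival from 18 to 27 is the product of surviving each interval: (1 − 0.284) × (1 − 0.326) × (1 − 0.261).
= 0.716 × 0.674 × 0.739 = 0.356630.

0.3566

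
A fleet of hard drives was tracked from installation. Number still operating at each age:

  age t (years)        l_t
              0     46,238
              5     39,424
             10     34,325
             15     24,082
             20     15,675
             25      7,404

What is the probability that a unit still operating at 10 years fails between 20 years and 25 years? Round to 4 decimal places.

This is the probability of reaching 20 but not 25, conditional on being operational at 10: (l_20 − l_25) / l_10.
= (15,675 − 7,404) / 34,325 = 8,271 / 34,325 = 0.240961.

0.2410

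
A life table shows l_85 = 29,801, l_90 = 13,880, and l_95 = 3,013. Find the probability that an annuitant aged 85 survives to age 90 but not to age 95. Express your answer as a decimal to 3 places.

0.365

We want 5|5q85 = (l_90 − l_95)/l_85.
This is the probability of reaching 90 but not 95, conditional on being alive at 85: (l_90 − l_95) / l_85.
= (13,880 − 3,013) / 29,801 = 10,867 / 29,801 = 0.364652.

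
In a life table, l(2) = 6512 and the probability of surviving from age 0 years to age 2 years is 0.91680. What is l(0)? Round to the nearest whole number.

l(0) = l(2) / p = 6512 / 0.91680 = 7103.

7103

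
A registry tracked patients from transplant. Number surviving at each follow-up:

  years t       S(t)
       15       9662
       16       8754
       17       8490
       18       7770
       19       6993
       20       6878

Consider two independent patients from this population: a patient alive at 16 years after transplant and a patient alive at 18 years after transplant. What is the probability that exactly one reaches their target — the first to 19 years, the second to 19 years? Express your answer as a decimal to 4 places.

p₁ = S(19)/S(16) = 6993/8754 = 0.798835; p₂ = S(19)/S(18) = 6993/7770 = 0.900000.
P(exactly one) = p₁(1−p₂) + (1−p₁)p₂ = 0.079884 + 0.181049 = 0.260932.

0.2609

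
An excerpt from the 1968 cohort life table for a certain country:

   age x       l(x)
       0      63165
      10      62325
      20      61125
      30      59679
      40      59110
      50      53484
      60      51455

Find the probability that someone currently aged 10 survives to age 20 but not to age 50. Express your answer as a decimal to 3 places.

This is the probability of reaching 20 but not 50, conditional on being alive at 10: (l(20) − l(50)) / l(10).
= (61125 − 53484) / 62325 = 7641 / 62325 = 0.122599.

0.123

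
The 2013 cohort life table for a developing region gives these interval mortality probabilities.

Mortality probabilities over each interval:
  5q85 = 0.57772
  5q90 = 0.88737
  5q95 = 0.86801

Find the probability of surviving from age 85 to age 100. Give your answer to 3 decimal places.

Chaining the interval survival probabilities: (1 − 0.57772) × (1 − 0.88737) × (1 − 0.86801).
= 0.42228 × 0.11263 × 0.13199 = 0.006278.

0.006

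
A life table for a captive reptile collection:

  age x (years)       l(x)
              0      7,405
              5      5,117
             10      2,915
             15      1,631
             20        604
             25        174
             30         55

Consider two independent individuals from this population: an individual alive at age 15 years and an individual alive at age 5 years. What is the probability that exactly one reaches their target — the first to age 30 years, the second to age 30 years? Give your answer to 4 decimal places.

0.0437

p₁ = l(30)/l(15) = 55/1,631 = 0.033722; p₂ = l(30)/l(5) = 55/5,117 = 0.010748.
P(exactly one) = p₁(1−p₂) + (1−p₁)p₂ = 0.033360 + 0.010386 = 0.043745.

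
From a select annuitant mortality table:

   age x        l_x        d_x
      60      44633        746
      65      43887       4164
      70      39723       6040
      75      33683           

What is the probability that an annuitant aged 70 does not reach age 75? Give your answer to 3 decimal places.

P(die before 75 | alive at 70) = 1 − l_75/l_70 = 1 − 33683/39723 = (6040)/39723 = 0.152053.

0.152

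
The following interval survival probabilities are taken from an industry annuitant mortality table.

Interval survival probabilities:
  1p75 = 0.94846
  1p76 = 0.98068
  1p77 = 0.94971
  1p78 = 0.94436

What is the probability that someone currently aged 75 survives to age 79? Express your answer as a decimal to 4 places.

0.8342

4p75 = 0.94846 × 0.98068 × 0.94971 × 0.94436.
= 0.834209.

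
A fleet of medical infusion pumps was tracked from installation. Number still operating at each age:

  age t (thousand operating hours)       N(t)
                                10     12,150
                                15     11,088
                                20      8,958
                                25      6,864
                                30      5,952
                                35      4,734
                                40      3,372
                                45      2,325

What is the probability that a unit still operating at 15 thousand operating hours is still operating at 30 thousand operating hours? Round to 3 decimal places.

0.537

The conditional survival probability is N(30)/N(15) = 5,952/11,088 = 0.536797.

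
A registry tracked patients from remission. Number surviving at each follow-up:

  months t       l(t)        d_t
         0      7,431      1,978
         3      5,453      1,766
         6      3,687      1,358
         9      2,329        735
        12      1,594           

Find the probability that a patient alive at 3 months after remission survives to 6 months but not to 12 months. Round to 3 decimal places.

This is the probability of reaching 6 but not 12, conditional on being alive at 3: (l(6) − l(12)) / l(3).
= (3,687 − 1,594) / 5,453 = 2,093 / 5,453 = 0.383825.

0.384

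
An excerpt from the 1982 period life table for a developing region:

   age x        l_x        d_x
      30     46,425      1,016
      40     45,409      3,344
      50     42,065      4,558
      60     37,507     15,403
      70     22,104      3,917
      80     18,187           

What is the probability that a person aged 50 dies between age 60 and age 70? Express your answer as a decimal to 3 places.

0.366

This is the probability of reaching 60 but not 70, conditional on being alive at 50: (l_60 − l_70) / l_50.
= (37,507 − 22,104) / 42,065 = 15,403 / 42,065 = 0.366171.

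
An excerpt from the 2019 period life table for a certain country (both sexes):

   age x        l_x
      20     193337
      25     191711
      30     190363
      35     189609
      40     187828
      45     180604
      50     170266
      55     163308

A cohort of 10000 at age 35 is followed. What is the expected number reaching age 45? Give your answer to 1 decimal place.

The relevant probability is 180604/189609 = 0.952508.
Expected number = 10000 × 0.952508 = 9525.1.

9525.1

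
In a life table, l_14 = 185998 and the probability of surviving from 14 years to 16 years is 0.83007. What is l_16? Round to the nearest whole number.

154391

l_16 = l_14 × p = 185998 × 0.83007 = 154391.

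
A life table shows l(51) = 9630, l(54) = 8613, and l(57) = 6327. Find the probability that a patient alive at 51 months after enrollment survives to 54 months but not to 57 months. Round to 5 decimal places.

This is the probability of reaching 54 but not 57, conditional on being alive at 51: (l(54) − l(57)) / l(51).
= (8613 − 6327) / 9630 = 2286 / 9630 = 0.237383.

0.23738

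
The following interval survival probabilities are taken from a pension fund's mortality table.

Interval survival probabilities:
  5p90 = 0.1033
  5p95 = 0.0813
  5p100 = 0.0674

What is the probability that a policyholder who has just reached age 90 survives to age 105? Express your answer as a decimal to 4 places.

15p90 = 0.1033 × 0.0813 × 0.0674.
= 0.000566.

0.0006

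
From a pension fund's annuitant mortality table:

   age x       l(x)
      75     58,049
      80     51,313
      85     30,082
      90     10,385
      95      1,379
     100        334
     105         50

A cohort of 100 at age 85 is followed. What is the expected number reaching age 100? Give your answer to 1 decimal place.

1.1

The relevant probability is 334/30,082 = 0.011103.
Expected number = 100 × 0.011103 = 1.1.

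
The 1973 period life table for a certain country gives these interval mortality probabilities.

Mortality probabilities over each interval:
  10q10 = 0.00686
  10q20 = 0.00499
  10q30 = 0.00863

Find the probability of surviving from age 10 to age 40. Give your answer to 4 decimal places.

Chaining the interval survival probabilities: (1 − 0.00686) × (1 − 0.00499) × (1 − 0.00863).
= 0.99314 × 0.99501 × 0.99137 = 0.979656.

0.9797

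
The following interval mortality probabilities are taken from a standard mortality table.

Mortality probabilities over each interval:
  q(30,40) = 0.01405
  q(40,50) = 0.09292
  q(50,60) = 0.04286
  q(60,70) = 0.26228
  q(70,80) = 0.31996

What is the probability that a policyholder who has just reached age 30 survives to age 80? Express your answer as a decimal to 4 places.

0.4294

P(survive 30→80) = (1 − 0.01405) × (1 − 0.09292) × (1 − 0.04286) × (1 − 0.26228) × (1 − 0.31996).
= 0.98595 × 0.90708 × 0.95714 × 0.73772 × 0.68004 = 0.429439.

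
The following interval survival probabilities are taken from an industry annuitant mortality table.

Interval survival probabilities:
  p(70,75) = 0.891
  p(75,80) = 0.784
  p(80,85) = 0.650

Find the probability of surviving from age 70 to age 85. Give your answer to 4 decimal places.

0.4541

P(survive 70→85) = 0.891 × 0.784 × 0.650.
= 0.454054.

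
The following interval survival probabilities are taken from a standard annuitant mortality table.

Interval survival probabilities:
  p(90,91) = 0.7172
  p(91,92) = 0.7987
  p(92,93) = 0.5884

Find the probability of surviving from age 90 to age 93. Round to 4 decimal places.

0.3371

The overall survival probability is 0.7172 × 0.7987 × 0.5884.
= 0.337052.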